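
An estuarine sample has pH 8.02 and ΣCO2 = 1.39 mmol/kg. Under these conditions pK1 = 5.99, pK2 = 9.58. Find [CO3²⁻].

α₂ = 1 / (1 + [H⁺]/K2 + [H⁺]²/(K1K2)) = 1 / (1 + 10^+1.56 + 10^-0.47)
   = 1 / (1 + 36.308 + 0.33884) = 1/37.647 = 0.02656
[CO3²⁻] = α₂ × DIC = 0.02656 × 1.39 = 0.0369 mmol/kg

[CO3²⁻] = 0.0369 mmol/kg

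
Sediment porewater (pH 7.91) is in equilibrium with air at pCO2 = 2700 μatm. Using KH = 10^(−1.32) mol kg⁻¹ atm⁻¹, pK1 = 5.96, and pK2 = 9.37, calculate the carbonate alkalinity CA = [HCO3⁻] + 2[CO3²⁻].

[CO2*] = KH · pCO2 = 10^(−1.32) × 2700×10^-6 = 1.292×10^-4 mol/kg
α₀ = 1/(1 + K1/[H⁺] + K1K2/[H⁺]²) = 1/(1 + 10^+1.95 + 10^+0.49) = 0.01073
DIC = [CO2*]/α₀ = 1.292×10^-4 / 0.01073 = 12.05 mmol/kg
CA = (α₁ + 2α₂)·DIC = (0.9561 + 2×0.03315) × 12.05 = 12.3 mmol/kg

CA = 12.3 mmol/kg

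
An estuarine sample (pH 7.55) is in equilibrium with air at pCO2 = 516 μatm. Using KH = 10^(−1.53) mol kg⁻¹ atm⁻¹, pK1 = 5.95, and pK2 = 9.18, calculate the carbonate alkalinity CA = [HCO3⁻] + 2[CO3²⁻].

[CO2*] = KH · pCO2 = 10^(−1.53) × 516×10^-6 = 1.523×10^-5 mol/kg
α₀ = 1/(1 + K1/[H⁺] + K1K2/[H⁺]²) = 1/(1 + 10^+1.60 + 10^-0.03) = 0.02396
DIC = [CO2*]/α₀ = 1.523×10^-5 / 0.02396 = 0.6357 mmol/kg
CA = (α₁ + 2α₂)·DIC = (0.9537 + 2×0.02236) × 0.6357 = 0.635 mmol/kg

CA = 0.635 mmol/kg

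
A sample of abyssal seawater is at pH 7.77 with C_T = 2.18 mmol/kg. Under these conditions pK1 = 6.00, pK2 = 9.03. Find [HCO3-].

α₁ = 1 / (1 + [H⁺]/K1 + K2/[H⁺]) = 1 / (1 + 10^-1.77 + 10^-1.26)
   = 1 / (1 + 0.016982 + 0.054954) = 1/1.0719 = 0.9329
[HCO3⁻] = α₁ × DIC = 0.9329 × 2.18 = 2.03 mmol/kg

[HCO3⁻] = 2.03 mmol/kg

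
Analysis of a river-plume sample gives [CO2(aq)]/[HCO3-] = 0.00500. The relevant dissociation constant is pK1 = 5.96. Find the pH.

pH = 8.26

From K1 = [H⁺][HCO3-]/[CO2(aq)]:  pH = pK1 − log₁₀([CO2(aq)]/[HCO3-])
log₁₀(0.00500) = -2.301
pH = 5.96 − (-2.301) = 8.26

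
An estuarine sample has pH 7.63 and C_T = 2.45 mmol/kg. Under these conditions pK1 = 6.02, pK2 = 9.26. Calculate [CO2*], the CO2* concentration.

[CO2*] = 0.0574 mmol/kg

α₀ = 1 / (1 + K1/[H⁺] + K1K2/[H⁺]²) = 1 / (1 + 10^+1.61 + 10^-0.02)
   = 1 / (1 + 40.738 + 0.95499) = 1/42.693 = 0.02342
[CO2*] = α₀ × DIC = 0.02342 × 2.45 = 0.0574 mmol/kg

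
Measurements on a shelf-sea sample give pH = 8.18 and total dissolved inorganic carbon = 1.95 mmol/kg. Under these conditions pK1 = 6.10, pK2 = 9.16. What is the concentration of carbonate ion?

α₂ = 1 / (1 + [H⁺]/K2 + [H⁺]²/(K1K2)) = 1 / (1 + 10^+0.98 + 10^-1.10)
   = 1 / (1 + 9.5499 + 0.079433) = 1/10.629 = 0.09408
[CO3²⁻] = α₂ × DIC = 0.09408 × 1.95 = 0.183 mmol/kg

[CO3²⁻] = 0.183 mmol/kg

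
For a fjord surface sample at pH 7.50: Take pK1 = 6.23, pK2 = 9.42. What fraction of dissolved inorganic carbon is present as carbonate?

α₂ = 0.0113

α₂ = 1 / (1 + [H⁺]/K2 + [H⁺]²/(K1K2)) = 1 / (1 + 10^+1.92 + 10^+0.65)
   = 1 / (1 + 83.176 + 4.4668) = 1/88.643 = 0.01128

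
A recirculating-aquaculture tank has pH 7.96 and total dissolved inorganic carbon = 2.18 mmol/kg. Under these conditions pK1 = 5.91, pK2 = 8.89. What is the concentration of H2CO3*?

[CO2*] = 17.2 μmol/kg

α₀ = 1 / (1 + K1/[H⁺] + K1K2/[H⁺]²) = 1 / (1 + 10^+2.05 + 10^+1.12)
   = 1 / (1 + 112.20 + 13.183) = 1/126.38 = 0.007912
[CO2*] = α₀ × DIC = 0.007912 × 2.18 = 0.0172 mmol/kg = 17.2 μmol/kg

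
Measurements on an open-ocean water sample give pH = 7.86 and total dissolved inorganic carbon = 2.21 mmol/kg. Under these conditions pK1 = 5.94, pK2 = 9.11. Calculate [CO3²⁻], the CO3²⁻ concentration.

[CO3²⁻] = 0.116 mmol/kg

α₂ = 1 / (1 + [H⁺]/K2 + [H⁺]²/(K1K2)) = 1 / (1 + 10^+1.25 + 10^-0.67)
   = 1 / (1 + 17.783 + 0.21380) = 1/18.997 = 0.05264
[CO3²⁻] = α₂ × DIC = 0.05264 × 2.21 = 0.116 mmol/kg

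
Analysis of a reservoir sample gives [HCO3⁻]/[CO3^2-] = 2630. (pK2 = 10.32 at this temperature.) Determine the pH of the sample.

From K2 = [H⁺][CO3^2-]/[HCO3⁻]:  pH = pK2 − log₁₀([HCO3⁻]/[CO3^2-])
log₁₀(2630) = +3.420
pH = 10.32 − (+3.420) = 6.90

pH = 6.90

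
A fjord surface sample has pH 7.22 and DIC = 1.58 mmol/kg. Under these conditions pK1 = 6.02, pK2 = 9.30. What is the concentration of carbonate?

α₂ = 1 / (1 + [H⁺]/K2 + [H⁺]²/(K1K2)) = 1 / (1 + 10^+2.08 + 10^+0.88)
   = 1 / (1 + 120.23 + 7.5858) = 1/128.81 = 0.007763
[CO3²⁻] = α₂ × DIC = 0.007763 × 1.58 = 0.0123 mmol/kg = 12.3 μmol/kg

[CO3²⁻] = 12.3 μmol/kg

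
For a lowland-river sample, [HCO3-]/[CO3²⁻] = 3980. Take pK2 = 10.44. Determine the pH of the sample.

From K2 = [H⁺][CO3²⁻]/[HCO3-]:  pH = pK2 − log₁₀([HCO3-]/[CO3²⁻])
log₁₀(3980) = +3.600
pH = 10.44 − (+3.600) = 6.84

pH = 6.84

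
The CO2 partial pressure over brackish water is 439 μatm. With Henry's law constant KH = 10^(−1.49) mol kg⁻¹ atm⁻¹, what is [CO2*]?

[CO2*] = 14.2 μmol/kg

KH = 10^(−1.49) = 3.236×10^-2 mol kg⁻¹ atm⁻¹
[CO2*] = KH · pCO2 = 3.236×10^-2 × 439×10^-6 atm = 1.42×10^-5 mol/kg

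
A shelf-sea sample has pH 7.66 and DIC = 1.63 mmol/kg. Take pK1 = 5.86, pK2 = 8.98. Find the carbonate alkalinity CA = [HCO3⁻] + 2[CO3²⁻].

CA = 1.68 mmol/kg

CA = [HCO3⁻] + 2[CO3²⁻] = (α₁ + 2α₂)·DIC
At pH 7.66: [H⁺]/K1 = 10^-1.80 = 0.015849, K2/[H⁺] = 10^-1.32 = 0.047863
α₁ = 1/(1 + 0.015849 + 0.047863) = 1/1.0637 = 0.9401; α₂ = α₁·K2/[H⁺] = 0.04500
α₁ + 2α₂ = 1.0301
CA = 1.0301 × 1.63 = 1.68 mmol/kg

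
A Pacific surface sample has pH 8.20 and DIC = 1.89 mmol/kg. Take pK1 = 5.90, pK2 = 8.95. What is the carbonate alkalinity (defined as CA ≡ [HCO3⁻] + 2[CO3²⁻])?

CA = [HCO3⁻] + 2[CO3²⁻] = (α₁ + 2α₂)·DIC
At pH 8.20: [H⁺]/K1 = 10^-2.30 = 0.0050119, K2/[H⁺] = 10^-0.75 = 0.17783
α₁ = 1/(1 + 0.0050119 + 0.17783) = 1/1.1828 = 0.8454; α₂ = α₁·K2/[H⁺] = 0.1503
α₁ + 2α₂ = 1.1461
CA = 1.1461 × 1.89 = 2.17 mmol/kg

CA = 2.17 mmol/kg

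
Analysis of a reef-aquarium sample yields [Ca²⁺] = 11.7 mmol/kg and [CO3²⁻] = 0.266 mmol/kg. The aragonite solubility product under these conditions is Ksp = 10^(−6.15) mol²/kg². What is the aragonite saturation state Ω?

Ksp = 10^(−6.15) = 7.079×10^-7
Ω = [Ca²⁺][CO3²⁻]/Ksp = (11.7×10^-3)(0.266×10^-3) / 7.079×10^-7 = 4.40

Ω = 4.40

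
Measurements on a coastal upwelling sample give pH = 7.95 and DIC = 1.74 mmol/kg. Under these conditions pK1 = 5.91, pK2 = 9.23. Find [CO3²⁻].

[CO3²⁻] = 0.0860 mmol/kg

α₂ = 1 / (1 + [H⁺]/K2 + [H⁺]²/(K1K2)) = 1 / (1 + 10^+1.28 + 10^-0.76)
   = 1 / (1 + 19.055 + 0.17378) = 1/20.228 = 0.04944
[CO3²⁻] = α₂ × DIC = 0.04944 × 1.74 = 0.0860 mmol/kg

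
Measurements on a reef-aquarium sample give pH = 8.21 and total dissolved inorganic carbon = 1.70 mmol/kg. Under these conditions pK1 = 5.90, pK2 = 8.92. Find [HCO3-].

α₁ = 1 / (1 + [H⁺]/K1 + K2/[H⁺]) = 1 / (1 + 10^-2.31 + 10^-0.71)
   = 1 / (1 + 0.0048978 + 0.19498) = 1/1.1999 = 0.8334
[HCO3⁻] = α₁ × DIC = 0.8334 × 1.70 = 1.42 mmol/kg

[HCO3⁻] = 1.42 mmol/kg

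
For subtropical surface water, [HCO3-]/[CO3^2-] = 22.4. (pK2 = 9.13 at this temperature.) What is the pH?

From K2 = [H⁺][CO3^2-]/[HCO3-]:  pH = pK2 − log₁₀([HCO3-]/[CO3^2-])
log₁₀(22.4) = +1.350
pH = 9.13 − (+1.350) = 7.78

pH = 7.78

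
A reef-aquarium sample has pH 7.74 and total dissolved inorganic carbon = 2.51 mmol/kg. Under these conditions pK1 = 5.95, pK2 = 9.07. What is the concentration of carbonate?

α₂ = 1 / (1 + [H⁺]/K2 + [H⁺]²/(K1K2)) = 1 / (1 + 10^+1.33 + 10^-0.46)
   = 1 / (1 + 21.380 + 0.34674) = 1/22.726 = 0.04400
[CO3²⁻] = α₂ × DIC = 0.04400 × 2.51 = 0.110 mmol/kg

[CO3²⁻] = 0.110 mmol/kg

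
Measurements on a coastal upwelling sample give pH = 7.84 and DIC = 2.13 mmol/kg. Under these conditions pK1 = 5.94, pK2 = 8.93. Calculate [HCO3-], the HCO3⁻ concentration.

α₁ = 1 / (1 + [H⁺]/K1 + K2/[H⁺]) = 1 / (1 + 10^-1.90 + 10^-1.09)
   = 1 / (1 + 0.012589 + 0.081283) = 1/1.0939 = 0.9142
[HCO3⁻] = α₁ × DIC = 0.9142 × 2.13 = 1.95 mmol/kg

[HCO3⁻] = 1.95 mmol/kg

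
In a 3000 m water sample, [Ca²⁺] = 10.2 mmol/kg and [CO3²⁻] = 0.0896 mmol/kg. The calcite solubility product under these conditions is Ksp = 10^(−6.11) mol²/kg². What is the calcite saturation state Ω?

Ksp = 10^(−6.11) = 7.762×10^-7
Ω = [Ca²⁺][CO3²⁻]/Ksp = (10.2×10^-3)(0.0896×10^-3) / 7.762×10^-7 = 1.18

Ω = 1.18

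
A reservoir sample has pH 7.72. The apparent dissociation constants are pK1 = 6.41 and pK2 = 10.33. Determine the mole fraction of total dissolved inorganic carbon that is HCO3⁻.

α₁ = 1 / (1 + [H⁺]/K1 + K2/[H⁺]) = 1 / (1 + 10^-1.31 + 10^-2.61)
   = 1 / (1 + 0.048978 + 0.0024547) = 1/1.0514 = 0.9511

α₁ = 0.951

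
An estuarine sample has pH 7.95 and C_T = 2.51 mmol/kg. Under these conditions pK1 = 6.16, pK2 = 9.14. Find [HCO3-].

α₁ = 1 / (1 + [H⁺]/K1 + K2/[H⁺]) = 1 / (1 + 10^-1.79 + 10^-1.19)
   = 1 / (1 + 0.016218 + 0.064565) = 1/1.0808 = 0.9253
[HCO3⁻] = α₁ × DIC = 0.9253 × 2.51 = 2.32 mmol/kg

[HCO3⁻] = 2.32 mmol/kg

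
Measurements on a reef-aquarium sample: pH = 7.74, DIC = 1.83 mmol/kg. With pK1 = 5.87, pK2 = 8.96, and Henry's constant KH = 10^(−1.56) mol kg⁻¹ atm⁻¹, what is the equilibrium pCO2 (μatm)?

α₀ = 1 / (1 + K1/[H⁺] + K1K2/[H⁺]²) = 1 / (1 + 10^+1.87 + 10^+0.65)
   = 1 / (1 + 74.131 + 4.4668) = 1/79.598 = 0.01256
[CO2*] = α₀ × DIC = 0.01256 × 1.83 = 0.02299 mmol/kg
pCO2 = [CO2*]/KH = 2.299×10^-5 / 2.754×10^-2 = 835 μatm

pCO2 = 835 μatm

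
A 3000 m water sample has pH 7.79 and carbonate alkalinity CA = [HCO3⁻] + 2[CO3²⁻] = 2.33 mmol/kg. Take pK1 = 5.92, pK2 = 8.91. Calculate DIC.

CA = [HCO3⁻] + 2[CO3²⁻] = (α₁ + 2α₂)·DIC
At pH 7.79: [H⁺]/K1 = 10^-1.87 = 0.013490, K2/[H⁺] = 10^-1.12 = 0.075858
α₁ = 1/(1 + 0.013490 + 0.075858) = 1/1.0893 = 0.9180; α₂ = α₁·K2/[H⁺] = 0.06964
α₁ + 2α₂ = 1.0573
DIC = CA / (α₁ + 2α₂) = 2.33 / 1.0573 = 2.20 mmol/kg

DIC = 2.20 mmol/kg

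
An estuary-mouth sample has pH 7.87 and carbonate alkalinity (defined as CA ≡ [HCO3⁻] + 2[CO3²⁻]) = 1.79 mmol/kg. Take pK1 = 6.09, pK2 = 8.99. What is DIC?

DIC = 1.70 mmol/kg

CA = [HCO3⁻] + 2[CO3²⁻] = (α₁ + 2α₂)·DIC
At pH 7.87: [H⁺]/K1 = 10^-1.78 = 0.016596, K2/[H⁺] = 10^-1.12 = 0.075858
α₁ = 1/(1 + 0.016596 + 0.075858) = 1/1.0925 = 0.9154; α₂ = α₁·K2/[H⁺] = 0.06944
α₁ + 2α₂ = 1.0542
DIC = CA / (α₁ + 2α₂) = 1.79 / 1.0542 = 1.70 mmol/kg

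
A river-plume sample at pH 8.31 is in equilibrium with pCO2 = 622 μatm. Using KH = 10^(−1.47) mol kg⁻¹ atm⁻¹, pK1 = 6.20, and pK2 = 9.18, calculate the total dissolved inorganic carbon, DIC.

[CO2*] = KH · pCO2 = 10^(−1.47) × 622×10^-6 = 2.108×10^-5 mol/kg
α₀ = 1/(1 + K1/[H⁺] + K1K2/[H⁺]²) = 1/(1 + 10^+2.11 + 10^+1.24) = 0.006793
DIC = [CO2*]/α₀ = 2.108×10^-5 / 0.006793 = 3.10 mmol/kg

DIC = 3.10 mmol/kg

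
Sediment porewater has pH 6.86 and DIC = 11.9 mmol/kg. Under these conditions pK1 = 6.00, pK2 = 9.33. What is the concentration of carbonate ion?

[CO3²⁻] = 0.0353 mmol/kg

α₂ = 1 / (1 + [H⁺]/K2 + [H⁺]²/(K1K2)) = 1 / (1 + 10^+2.47 + 10^+1.61)
   = 1 / (1 + 295.12 + 40.738) = 1/336.86 = 0.002969
[CO3²⁻] = α₂ × DIC = 0.002969 × 11.9 = 0.0353 mmol/kg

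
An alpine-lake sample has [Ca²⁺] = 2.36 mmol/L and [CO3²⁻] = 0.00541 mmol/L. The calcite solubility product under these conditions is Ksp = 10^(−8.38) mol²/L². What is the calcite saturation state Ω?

Ω = 3.06

Ksp = 10^(−8.38) = 4.169×10^-9
Ω = [Ca²⁺][CO3²⁻]/Ksp = (2.36×10^-3)(0.00541×10^-3) / 4.169×10^-9 = 3.06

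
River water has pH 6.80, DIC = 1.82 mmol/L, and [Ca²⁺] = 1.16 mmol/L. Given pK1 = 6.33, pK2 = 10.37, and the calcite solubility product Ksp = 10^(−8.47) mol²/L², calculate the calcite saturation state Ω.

Ω = 0.125

α₂ = 1 / (1 + [H⁺]/K2 + [H⁺]²/(K1K2)) = 1 / (1 + 10^+3.57 + 10^+3.10)
   = 1 / (1 + 3715.4 + 1258.9) = 1/4975.3 = 0.0002010
[CO3²⁻] = α₂ × DIC = 0.0002010 × 1.82 = 0.0003658 mmol/L = 0.3658 μmol/L
Ksp = 10^(−8.47) = 3.388×10^-9
Ω = [Ca²⁺][CO3²⁻]/Ksp = (1.16×10^-3)(3.658×10^-7) / 3.388×10^-9 = 0.125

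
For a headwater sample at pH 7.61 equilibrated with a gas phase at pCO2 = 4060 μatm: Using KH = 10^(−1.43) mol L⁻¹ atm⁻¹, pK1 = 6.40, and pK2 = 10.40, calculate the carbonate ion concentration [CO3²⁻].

[CO2*] = KH · pCO2 = 10^(−1.43) × 4060×10^-6 = 1.508×10^-4 mol/L
α₀ = 1/(1 + K1/[H⁺] + K1K2/[H⁺]²) = 1/(1 + 10^+1.21 + 10^-1.58) = 0.05799
DIC = [CO2*]/α₀ = 1.508×10^-4 / 0.05799 = 2.601 mmol/L
[CO3²⁻] = α₂·DIC; α₂ = 0.001525, so [CO3²⁻] = 0.001525 × 2.601 = 0.00397 mmol/L = 3.97 μmol/L

[CO3²⁻] = 3.97 μmol/L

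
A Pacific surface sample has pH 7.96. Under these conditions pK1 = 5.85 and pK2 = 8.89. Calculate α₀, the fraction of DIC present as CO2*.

α₀ = 0.00690

α₀ = 1 / (1 + K1/[H⁺] + K1K2/[H⁺]²) = 1 / (1 + 10^+2.11 + 10^+1.18)
   = 1 / (1 + 128.82 + 15.136) = 1/144.96 = 0.006898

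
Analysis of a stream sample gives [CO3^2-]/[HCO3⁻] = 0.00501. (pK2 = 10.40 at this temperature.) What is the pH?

pH = 8.10

From K2 = [H⁺][CO3^2-]/[HCO3⁻]:  pH = pK2 + log₁₀([CO3^2-]/[HCO3⁻])
log₁₀(0.00501) = -2.300
pH = 10.40 + (-2.300) = 8.10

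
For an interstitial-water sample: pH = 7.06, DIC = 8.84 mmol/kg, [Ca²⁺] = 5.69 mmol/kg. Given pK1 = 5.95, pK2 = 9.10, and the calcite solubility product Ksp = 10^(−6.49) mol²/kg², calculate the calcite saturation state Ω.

Ω = 1.30

α₂ = 1 / (1 + [H⁺]/K2 + [H⁺]²/(K1K2)) = 1 / (1 + 10^+2.04 + 10^+0.93)
   = 1 / (1 + 109.65 + 8.5114) = 1/119.16 = 0.008392
[CO3²⁻] = α₂ × DIC = 0.008392 × 8.84 = 0.07419 mmol/kg
Ksp = 10^(−6.49) = 3.236×10^-7
Ω = [Ca²⁺][CO3²⁻]/Ksp = (5.69×10^-3)(7.419×10^-5) / 3.236×10^-7 = 1.30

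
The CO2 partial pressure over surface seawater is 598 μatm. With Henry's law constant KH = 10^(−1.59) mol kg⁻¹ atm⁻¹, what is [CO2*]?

KH = 10^(−1.59) = 2.570×10^-2 mol kg⁻¹ atm⁻¹
[CO2*] = KH · pCO2 = 2.570×10^-2 × 598×10^-6 atm = 1.54×10^-5 mol/kg

[CO2*] = 15.4 μmol/kg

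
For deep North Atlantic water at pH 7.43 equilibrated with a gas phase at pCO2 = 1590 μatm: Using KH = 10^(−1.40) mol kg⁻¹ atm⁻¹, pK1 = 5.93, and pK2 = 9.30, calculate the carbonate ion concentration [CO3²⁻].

[CO3²⁻] = 0.0270 mmol/kg

[CO2*] = KH · pCO2 = 10^(−1.40) × 1590×10^-6 = 6.330×10^-5 mol/kg
α₀ = 1/(1 + K1/[H⁺] + K1K2/[H⁺]²) = 1/(1 + 10^+1.50 + 10^-0.37) = 0.03026
DIC = [CO2*]/α₀ = 6.330×10^-5 / 0.03026 = 2.092 mmol/kg
[CO3²⁻] = α₂·DIC; α₂ = 0.01291, so [CO3²⁻] = 0.01291 × 2.092 = 0.0270 mmol/kg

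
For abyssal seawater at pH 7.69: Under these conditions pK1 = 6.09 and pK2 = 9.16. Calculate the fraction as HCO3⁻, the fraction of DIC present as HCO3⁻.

α₁ = 1 / (1 + [H⁺]/K1 + K2/[H⁺]) = 1 / (1 + 10^-1.60 + 10^-1.47)
   = 1 / (1 + 0.025119 + 0.033884) = 1/1.0590 = 0.9443

α₁ = 0.944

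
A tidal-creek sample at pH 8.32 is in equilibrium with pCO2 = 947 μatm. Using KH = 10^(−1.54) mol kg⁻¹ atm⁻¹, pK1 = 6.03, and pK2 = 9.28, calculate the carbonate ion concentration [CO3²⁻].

[CO2*] = KH · pCO2 = 10^(−1.54) × 947×10^-6 = 2.731×10^-5 mol/kg
α₀ = 1/(1 + K1/[H⁺] + K1K2/[H⁺]²) = 1/(1 + 10^+2.29 + 10^+1.33) = 0.004601
DIC = [CO2*]/α₀ = 2.731×10^-5 / 0.004601 = 5.937 mmol/kg
[CO3²⁻] = α₂·DIC; α₂ = 0.09836, so [CO3²⁻] = 0.09836 × 5.937 = 0.584 mmol/kg

[CO3²⁻] = 0.584 mmol/kg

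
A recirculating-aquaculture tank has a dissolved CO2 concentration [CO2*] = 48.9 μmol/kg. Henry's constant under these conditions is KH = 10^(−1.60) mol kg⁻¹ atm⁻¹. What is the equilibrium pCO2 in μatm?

KH = 10^(−1.60) = 2.512×10^-2 mol kg⁻¹ atm⁻¹
pCO2 = [CO2*]/KH = 48.9×10^-6 / 2.512×10^-2 = 1.95×10^-3 atm = 1950 μatm

pCO2 = 1950 μatm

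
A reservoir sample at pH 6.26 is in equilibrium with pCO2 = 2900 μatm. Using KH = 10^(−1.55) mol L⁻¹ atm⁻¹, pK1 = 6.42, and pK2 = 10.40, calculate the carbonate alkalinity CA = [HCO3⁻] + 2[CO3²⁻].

[CO2*] = KH · pCO2 = 10^(−1.55) × 2900×10^-6 = 8.173×10^-5 mol/L
α₀ = 1/(1 + K1/[H⁺] + K1K2/[H⁺]²) = 1/(1 + 10^-0.16 + 10^-4.30) = 0.5911
DIC = [CO2*]/α₀ = 8.173×10^-5 / 0.5911 = 0.1383 mmol/L
CA = (α₁ + 2α₂)·DIC = (0.4089 + 2×2.962×10^-5) × 0.1383 = 0.0566 mmol/L

CA = 0.0566 mmol/L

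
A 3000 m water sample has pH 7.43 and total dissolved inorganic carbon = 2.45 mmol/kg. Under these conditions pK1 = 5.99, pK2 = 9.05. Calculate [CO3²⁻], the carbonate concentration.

[CO3²⁻] = 0.0554 mmol/kg

α₂ = 1 / (1 + [H⁺]/K2 + [H⁺]²/(K1K2)) = 1 / (1 + 10^+1.62 + 10^+0.18)
   = 1 / (1 + 41.687 + 1.5136) = 1/44.200 = 0.02262
[CO3²⁻] = α₂ × DIC = 0.02262 × 2.45 = 0.0554 mmol/kg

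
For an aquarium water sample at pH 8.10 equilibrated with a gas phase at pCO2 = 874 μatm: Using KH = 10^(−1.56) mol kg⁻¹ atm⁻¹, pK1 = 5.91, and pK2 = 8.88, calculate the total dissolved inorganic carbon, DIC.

DIC = 4.37 mmol/kg

[CO2*] = KH · pCO2 = 10^(−1.56) × 874×10^-6 = 2.407×10^-5 mol/kg
α₀ = 1/(1 + K1/[H⁺] + K1K2/[H⁺]²) = 1/(1 + 10^+2.19 + 10^+1.41) = 0.005507
DIC = [CO2*]/α₀ = 2.407×10^-5 / 0.005507 = 4.37 mmol/kg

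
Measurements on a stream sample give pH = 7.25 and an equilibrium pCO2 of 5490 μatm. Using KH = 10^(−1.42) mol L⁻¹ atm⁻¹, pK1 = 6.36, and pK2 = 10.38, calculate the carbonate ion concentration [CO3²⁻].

[CO3²⁻] = 1.20 μmol/L

[CO2*] = KH · pCO2 = 10^(−1.42) × 5490×10^-6 = 2.087×10^-4 mol/L
α₀ = 1/(1 + K1/[H⁺] + K1K2/[H⁺]²) = 1/(1 + 10^+0.89 + 10^-2.24) = 0.1140
DIC = [CO2*]/α₀ = 2.087×10^-4 / 0.1140 = 1.830 mmol/L
[CO3²⁻] = α₂·DIC; α₂ = 0.0006563, so [CO3²⁻] = 0.0006563 × 1.830 = 0.00120 mmol/L = 1.20 μmol/L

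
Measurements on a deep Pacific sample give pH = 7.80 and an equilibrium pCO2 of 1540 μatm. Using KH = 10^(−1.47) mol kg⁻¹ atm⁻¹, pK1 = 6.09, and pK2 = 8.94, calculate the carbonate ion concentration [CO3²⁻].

[CO3²⁻] = 0.194 mmol/kg

[CO2*] = KH · pCO2 = 10^(−1.47) × 1540×10^-6 = 5.218×10^-5 mol/kg
α₀ = 1/(1 + K1/[H⁺] + K1K2/[H⁺]²) = 1/(1 + 10^+1.71 + 10^+0.57) = 0.01786
DIC = [CO2*]/α₀ = 5.218×10^-5 / 0.01786 = 2.922 mmol/kg
[CO3²⁻] = α₂·DIC; α₂ = 0.06634, so [CO3²⁻] = 0.06634 × 2.922 = 0.194 mmol/kg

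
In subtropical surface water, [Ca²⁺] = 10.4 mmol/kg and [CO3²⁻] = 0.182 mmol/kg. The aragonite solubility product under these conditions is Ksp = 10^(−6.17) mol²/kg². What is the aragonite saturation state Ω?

Ω = 2.80

Ksp = 10^(−6.17) = 6.761×10^-7
Ω = [Ca²⁺][CO3²⁻]/Ksp = (10.4×10^-3)(0.182×10^-3) / 6.761×10^-7 = 2.80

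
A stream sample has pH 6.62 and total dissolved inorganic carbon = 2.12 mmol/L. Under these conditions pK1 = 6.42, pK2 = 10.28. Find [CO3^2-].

[CO3²⁻] = 0.284 μmol/L

α₂ = 1 / (1 + [H⁺]/K2 + [H⁺]²/(K1K2)) = 1 / (1 + 10^+3.66 + 10^+3.46)
   = 1 / (1 + 4570.9 + 2884.0) = 1/7455.9 = 0.0001341
[CO3²⁻] = α₂ × DIC = 0.0001341 × 2.12 = 0.000284 mmol/L = 0.284 μmol/L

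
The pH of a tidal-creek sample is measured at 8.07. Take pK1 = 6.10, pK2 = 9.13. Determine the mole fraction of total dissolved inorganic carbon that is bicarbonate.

α₁ = 0.911

α₁ = 1 / (1 + [H⁺]/K1 + K2/[H⁺]) = 1 / (1 + 10^-1.97 + 10^-1.06)
   = 1 / (1 + 0.010715 + 0.087096) = 1/1.0978 = 0.9109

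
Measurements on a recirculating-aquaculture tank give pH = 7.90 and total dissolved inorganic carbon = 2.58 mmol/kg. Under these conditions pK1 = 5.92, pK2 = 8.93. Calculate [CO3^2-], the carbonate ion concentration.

α₂ = 1 / (1 + [H⁺]/K2 + [H⁺]²/(K1K2)) = 1 / (1 + 10^+1.03 + 10^-0.95)
   = 1 / (1 + 10.715 + 0.11220) = 1/11.827 = 0.08455
[CO3²⁻] = α₂ × DIC = 0.08455 × 2.58 = 0.218 mmol/kg

[CO3²⁻] = 0.218 mmol/kg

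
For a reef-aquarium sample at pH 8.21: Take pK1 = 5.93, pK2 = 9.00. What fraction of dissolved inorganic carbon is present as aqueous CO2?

α₀ = 1 / (1 + K1/[H⁺] + K1K2/[H⁺]²) = 1 / (1 + 10^+2.28 + 10^+1.49)
   = 1 / (1 + 190.55 + 30.903) = 1/222.45 = 0.004495

α₀ = 0.00450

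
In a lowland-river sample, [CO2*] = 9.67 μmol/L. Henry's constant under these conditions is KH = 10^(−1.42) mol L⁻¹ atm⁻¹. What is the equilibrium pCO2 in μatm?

KH = 10^(−1.42) = 3.802×10^-2 mol L⁻¹ atm⁻¹
pCO2 = [CO2*]/KH = 9.67×10^-6 / 3.802×10^-2 = 2.54×10^-4 atm = 254 μatm

pCO2 = 254 μatm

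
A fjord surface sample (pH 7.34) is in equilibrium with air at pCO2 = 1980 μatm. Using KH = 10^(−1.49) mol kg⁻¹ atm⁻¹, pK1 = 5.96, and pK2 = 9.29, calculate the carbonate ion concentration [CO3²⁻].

[CO3²⁻] = 17.2 μmol/kg

[CO2*] = KH · pCO2 = 10^(−1.49) × 1980×10^-6 = 6.407×10^-5 mol/kg
α₀ = 1/(1 + K1/[H⁺] + K1K2/[H⁺]²) = 1/(1 + 10^+1.38 + 10^-0.57) = 0.03959
DIC = [CO2*]/α₀ = 6.407×10^-5 / 0.03959 = 1.618 mmol/kg
[CO3²⁻] = α₂·DIC; α₂ = 0.01066, so [CO3²⁻] = 0.01066 × 1.618 = 0.0172 mmol/kg = 17.2 μmol/kg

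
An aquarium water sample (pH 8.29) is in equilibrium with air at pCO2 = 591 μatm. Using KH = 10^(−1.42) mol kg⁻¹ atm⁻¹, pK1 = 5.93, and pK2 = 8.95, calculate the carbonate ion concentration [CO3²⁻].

[CO3²⁻] = 1.13 mmol/kg

[CO2*] = KH · pCO2 = 10^(−1.42) × 591×10^-6 = 2.247×10^-5 mol/kg
α₀ = 1/(1 + K1/[H⁺] + K1K2/[H⁺]²) = 1/(1 + 10^+2.36 + 10^+1.70) = 0.003569
DIC = [CO2*]/α₀ = 2.247×10^-5 / 0.003569 = 6.296 mmol/kg
[CO3²⁻] = α₂·DIC; α₂ = 0.1789, so [CO3²⁻] = 0.1789 × 6.296 = 1.13 mmol/kg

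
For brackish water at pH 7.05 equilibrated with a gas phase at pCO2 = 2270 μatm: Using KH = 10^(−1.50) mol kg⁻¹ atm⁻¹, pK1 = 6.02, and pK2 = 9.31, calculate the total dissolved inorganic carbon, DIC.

DIC = 0.845 mmol/kg

[CO2*] = KH · pCO2 = 10^(−1.50) × 2270×10^-6 = 7.178×10^-5 mol/kg
α₀ = 1/(1 + K1/[H⁺] + K1K2/[H⁺]²) = 1/(1 + 10^+1.03 + 10^-1.23) = 0.08493
DIC = [CO2*]/α₀ = 7.178×10^-5 / 0.08493 = 0.845 mmol/kg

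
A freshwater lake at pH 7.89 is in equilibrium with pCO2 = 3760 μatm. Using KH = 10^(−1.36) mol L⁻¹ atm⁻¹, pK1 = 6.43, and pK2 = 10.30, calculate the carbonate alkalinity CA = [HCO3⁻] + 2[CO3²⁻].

CA = 4.77 mmol/L

[CO2*] = KH · pCO2 = 10^(−1.36) × 3760×10^-6 = 1.641×10^-4 mol/L
α₀ = 1/(1 + K1/[H⁺] + K1K2/[H⁺]²) = 1/(1 + 10^+1.46 + 10^-0.95) = 0.03339
DIC = [CO2*]/α₀ = 1.641×10^-4 / 0.03339 = 4.916 mmol/L
CA = (α₁ + 2α₂)·DIC = (0.9629 + 2×0.003746) × 4.916 = 4.77 mmol/L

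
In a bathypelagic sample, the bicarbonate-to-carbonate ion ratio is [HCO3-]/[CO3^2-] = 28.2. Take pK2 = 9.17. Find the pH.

pH = 7.72

From K2 = [H⁺][CO3^2-]/[HCO3-]:  pH = pK2 − log₁₀([HCO3-]/[CO3^2-])
log₁₀(28.2) = +1.450
pH = 9.17 − (+1.450) = 7.72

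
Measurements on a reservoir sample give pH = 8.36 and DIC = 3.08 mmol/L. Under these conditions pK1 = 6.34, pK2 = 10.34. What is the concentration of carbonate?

[CO3²⁻] = 0.0316 mmol/L

α₂ = 1 / (1 + [H⁺]/K2 + [H⁺]²/(K1K2)) = 1 / (1 + 10^+1.98 + 10^-0.04)
   = 1 / (1 + 95.499 + 0.91201) = 1/97.411 = 0.01027
[CO3²⁻] = α₂ × DIC = 0.01027 × 3.08 = 0.0316 mmol/L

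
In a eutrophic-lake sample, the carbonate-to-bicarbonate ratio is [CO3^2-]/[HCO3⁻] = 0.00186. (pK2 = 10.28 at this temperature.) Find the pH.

From K2 = [H⁺][CO3^2-]/[HCO3⁻]:  pH = pK2 + log₁₀([CO3^2-]/[HCO3⁻])
log₁₀(0.00186) = -2.730
pH = 10.28 + (-2.730) = 7.55

pH = 7.55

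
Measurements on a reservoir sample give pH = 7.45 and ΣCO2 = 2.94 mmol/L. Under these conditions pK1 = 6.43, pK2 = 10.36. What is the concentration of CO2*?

[CO2*] = 0.256 mmol/L

α₀ = 1 / (1 + K1/[H⁺] + K1K2/[H⁺]²) = 1 / (1 + 10^+1.02 + 10^-1.89)
   = 1 / (1 + 10.471 + 0.012882) = 1/11.484 = 0.08708
[CO2*] = α₀ × DIC = 0.08708 × 2.94 = 0.256 mmol/L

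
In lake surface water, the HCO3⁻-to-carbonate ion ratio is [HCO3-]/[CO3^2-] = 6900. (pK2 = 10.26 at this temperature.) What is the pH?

From K2 = [H⁺][CO3^2-]/[HCO3-]:  pH = pK2 − log₁₀([HCO3-]/[CO3^2-])
log₁₀(6900) = +3.839
pH = 10.26 − (+3.839) = 6.42

pH = 6.42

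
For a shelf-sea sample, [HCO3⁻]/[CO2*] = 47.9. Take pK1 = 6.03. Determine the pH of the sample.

From K1 = [H⁺][HCO3⁻]/[CO2*]:  pH = pK1 + log₁₀([HCO3⁻]/[CO2*])
log₁₀(47.9) = +1.680
pH = 6.03 + (+1.680) = 7.71

pH = 7.71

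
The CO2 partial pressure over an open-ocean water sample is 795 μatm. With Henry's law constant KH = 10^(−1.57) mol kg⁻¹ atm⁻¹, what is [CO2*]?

[CO2*] = 21.4 μmol/kg

KH = 10^(−1.57) = 2.692×10^-2 mol kg⁻¹ atm⁻¹
[CO2*] = KH · pCO2 = 2.692×10^-2 × 795×10^-6 atm = 2.14×10^-5 mol/kg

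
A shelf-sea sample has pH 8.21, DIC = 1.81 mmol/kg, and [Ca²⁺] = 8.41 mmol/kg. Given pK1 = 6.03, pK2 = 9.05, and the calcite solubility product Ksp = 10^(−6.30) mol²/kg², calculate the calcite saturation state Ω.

Ω = 3.81

α₂ = 1 / (1 + [H⁺]/K2 + [H⁺]²/(K1K2)) = 1 / (1 + 10^+0.84 + 10^-1.34)
   = 1 / (1 + 6.9183 + 0.045709) = 1/7.9640 = 0.1256
[CO3²⁻] = α₂ × DIC = 0.1256 × 1.81 = 0.2273 mmol/kg
Ksp = 10^(−6.30) = 5.012×10^-7
Ω = [Ca²⁺][CO3²⁻]/Ksp = (8.41×10^-3)(2.273×10^-4) / 5.012×10^-7 = 3.81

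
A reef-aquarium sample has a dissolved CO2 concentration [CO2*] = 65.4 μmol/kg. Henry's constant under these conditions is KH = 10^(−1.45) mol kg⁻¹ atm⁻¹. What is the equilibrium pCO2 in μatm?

pCO2 = 1840 μatm

KH = 10^(−1.45) = 3.548×10^-2 mol kg⁻¹ atm⁻¹
pCO2 = [CO2*]/KH = 65.4×10^-6 / 3.548×10^-2 = 1.84×10^-3 atm = 1840 μatm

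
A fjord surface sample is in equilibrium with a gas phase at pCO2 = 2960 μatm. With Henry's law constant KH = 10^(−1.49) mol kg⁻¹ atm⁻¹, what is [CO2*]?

KH = 10^(−1.49) = 3.236×10^-2 mol kg⁻¹ atm⁻¹
[CO2*] = KH · pCO2 = 3.236×10^-2 × 2960×10^-6 atm = 9.58×10^-5 mol/kg

[CO2*] = 95.8 μmol/kg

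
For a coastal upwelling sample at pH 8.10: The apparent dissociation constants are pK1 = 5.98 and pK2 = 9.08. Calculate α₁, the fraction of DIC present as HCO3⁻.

α₁ = 0.899

α₁ = 1 / (1 + [H⁺]/K1 + K2/[H⁺]) = 1 / (1 + 10^-2.12 + 10^-0.98)
   = 1 / (1 + 0.0075858 + 0.10471) = 1/1.1123 = 0.8990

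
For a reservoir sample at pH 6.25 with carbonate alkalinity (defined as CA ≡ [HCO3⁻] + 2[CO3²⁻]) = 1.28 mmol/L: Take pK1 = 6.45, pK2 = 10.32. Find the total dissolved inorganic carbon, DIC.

DIC = 3.31 mmol/L

CA = [HCO3⁻] + 2[CO3²⁻] = (α₁ + 2α₂)·DIC
At pH 6.25: [H⁺]/K1 = 10^0.20 = 1.5849, K2/[H⁺] = 10^-4.07 = 8.5114×10^-5
α₁ = 1/(1 + 1.5849 + 8.5114×10^-5) = 1/2.5850 = 0.3869; α₂ = α₁·K2/[H⁺] = 3.293×10^-5
α₁ + 2α₂ = 0.3869
DIC = CA / (α₁ + 2α₂) = 1.28 / 0.3869 = 3.31 mmol/L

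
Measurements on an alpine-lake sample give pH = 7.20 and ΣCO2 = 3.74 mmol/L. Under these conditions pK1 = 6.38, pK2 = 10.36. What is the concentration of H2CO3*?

[CO2*] = 0.491 mmol/L

α₀ = 1 / (1 + K1/[H⁺] + K1K2/[H⁺]²) = 1 / (1 + 10^+0.82 + 10^-2.34)
   = 1 / (1 + 6.6069 + 0.0045709) = 1/7.6115 = 0.1314
[CO2*] = α₀ × DIC = 0.1314 × 3.74 = 0.491 mmol/L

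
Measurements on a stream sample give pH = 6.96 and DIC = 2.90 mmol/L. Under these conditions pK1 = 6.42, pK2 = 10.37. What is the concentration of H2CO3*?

α₀ = 1 / (1 + K1/[H⁺] + K1K2/[H⁺]²) = 1 / (1 + 10^+0.54 + 10^-2.87)
   = 1 / (1 + 3.4674 + 0.0013490) = 1/4.4687 = 0.2238
[CO2*] = α₀ × DIC = 0.2238 × 2.90 = 0.649 mmol/L

[CO2*] = 0.649 mmol/L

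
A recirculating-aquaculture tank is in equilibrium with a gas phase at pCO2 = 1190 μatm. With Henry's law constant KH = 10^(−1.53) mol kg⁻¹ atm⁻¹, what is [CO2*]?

[CO2*] = 35.1 μmol/kg

KH = 10^(−1.53) = 2.951×10^-2 mol kg⁻¹ atm⁻¹
[CO2*] = KH · pCO2 = 2.951×10^-2 × 1190×10^-6 atm = 3.51×10^-5 mol/kg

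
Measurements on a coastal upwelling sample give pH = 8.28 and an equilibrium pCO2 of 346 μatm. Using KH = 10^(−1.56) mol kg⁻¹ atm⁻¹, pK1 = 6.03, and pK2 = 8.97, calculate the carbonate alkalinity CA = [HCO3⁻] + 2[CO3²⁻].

CA = 2.39 mmol/kg

[CO2*] = KH · pCO2 = 10^(−1.56) × 346×10^-6 = 9.530×10^-6 mol/kg
α₀ = 1/(1 + K1/[H⁺] + K1K2/[H⁺]²) = 1/(1 + 10^+2.25 + 10^+1.56) = 0.004648
DIC = [CO2*]/α₀ = 9.530×10^-6 / 0.004648 = 2.050 mmol/kg
CA = (α₁ + 2α₂)·DIC = (0.8266 + 2×0.1688) × 2.050 = 2.39 mmol/kg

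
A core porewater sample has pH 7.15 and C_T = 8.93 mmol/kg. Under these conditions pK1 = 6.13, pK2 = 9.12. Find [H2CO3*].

[CO2*] = 0.771 mmol/kg

α₀ = 1 / (1 + K1/[H⁺] + K1K2/[H⁺]²) = 1 / (1 + 10^+1.02 + 10^-0.95)
   = 1 / (1 + 10.471 + 0.11220) = 1/11.583 = 0.08633
[CO2*] = α₀ × DIC = 0.08633 × 8.93 = 0.771 mmol/kg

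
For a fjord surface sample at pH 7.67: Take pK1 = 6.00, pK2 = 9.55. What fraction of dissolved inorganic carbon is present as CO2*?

α₀ = 1 / (1 + K1/[H⁺] + K1K2/[H⁺]²) = 1 / (1 + 10^+1.67 + 10^-0.21)
   = 1 / (1 + 46.774 + 0.61660) = 1/48.390 = 0.02067

α₀ = 0.0207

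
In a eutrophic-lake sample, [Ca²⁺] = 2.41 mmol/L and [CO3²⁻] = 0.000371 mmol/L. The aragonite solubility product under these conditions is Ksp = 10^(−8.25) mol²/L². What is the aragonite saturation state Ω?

Ksp = 10^(−8.25) = 5.623×10^-9
Ω = [Ca²⁺][CO3²⁻]/Ksp = (2.41×10^-3)(0.000371×10^-3) / 5.623×10^-9 = 0.159

Ω = 0.159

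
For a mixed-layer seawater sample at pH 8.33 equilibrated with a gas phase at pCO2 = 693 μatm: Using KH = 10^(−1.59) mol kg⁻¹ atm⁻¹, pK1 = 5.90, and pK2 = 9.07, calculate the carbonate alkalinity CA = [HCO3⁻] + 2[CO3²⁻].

CA = 6.54 mmol/kg

[CO2*] = KH · pCO2 = 10^(−1.59) × 693×10^-6 = 1.781×10^-5 mol/kg
α₀ = 1/(1 + K1/[H⁺] + K1K2/[H⁺]²) = 1/(1 + 10^+2.43 + 10^+1.69) = 0.003134
DIC = [CO2*]/α₀ = 1.781×10^-5 / 0.003134 = 5.685 mmol/kg
CA = (α₁ + 2α₂)·DIC = (0.8434 + 2×0.1535) × 5.685 = 6.54 mmol/kg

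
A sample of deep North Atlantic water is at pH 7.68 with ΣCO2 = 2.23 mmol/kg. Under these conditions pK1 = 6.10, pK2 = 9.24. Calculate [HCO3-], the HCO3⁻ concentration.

[HCO3⁻] = 2.12 mmol/kg

α₁ = 1 / (1 + [H⁺]/K1 + K2/[H⁺]) = 1 / (1 + 10^-1.58 + 10^-1.56)
   = 1 / (1 + 0.026303 + 0.027542) = 1/1.0538 = 0.9489
[HCO3⁻] = α₁ × DIC = 0.9489 × 2.23 = 2.12 mmol/kg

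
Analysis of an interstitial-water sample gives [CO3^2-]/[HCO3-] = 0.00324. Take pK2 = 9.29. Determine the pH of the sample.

pH = 6.80

From K2 = [H⁺][CO3^2-]/[HCO3-]:  pH = pK2 + log₁₀([CO3^2-]/[HCO3-])
log₁₀(0.00324) = -2.489
pH = 9.29 + (-2.489) = 6.80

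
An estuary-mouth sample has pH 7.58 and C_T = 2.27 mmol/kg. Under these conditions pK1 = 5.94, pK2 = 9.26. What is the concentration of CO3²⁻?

α₂ = 1 / (1 + [H⁺]/K2 + [H⁺]²/(K1K2)) = 1 / (1 + 10^+1.68 + 10^+0.04)
   = 1 / (1 + 47.863 + 1.0965) = 1/49.959 = 0.02002
[CO3²⁻] = α₂ × DIC = 0.02002 × 2.27 = 0.0454 mmol/kg

[CO3²⁻] = 0.0454 mmol/kg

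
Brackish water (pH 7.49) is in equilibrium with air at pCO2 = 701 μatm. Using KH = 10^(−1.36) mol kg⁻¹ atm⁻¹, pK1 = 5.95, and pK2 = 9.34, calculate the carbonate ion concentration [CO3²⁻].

[CO3²⁻] = 15.0 μmol/kg

[CO2*] = KH · pCO2 = 10^(−1.36) × 701×10^-6 = 3.060×10^-5 mol/kg
α₀ = 1/(1 + K1/[H⁺] + K1K2/[H⁺]²) = 1/(1 + 10^+1.54 + 10^-0.31) = 0.02765
DIC = [CO2*]/α₀ = 3.060×10^-5 / 0.02765 = 1.107 mmol/kg
[CO3²⁻] = α₂·DIC; α₂ = 0.01354, so [CO3²⁻] = 0.01354 × 1.107 = 0.0150 mmol/kg = 15.0 μmol/kg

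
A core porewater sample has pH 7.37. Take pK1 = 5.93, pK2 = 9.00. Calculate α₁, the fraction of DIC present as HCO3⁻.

α₁ = 0.944

α₁ = 1 / (1 + [H⁺]/K1 + K2/[H⁺]) = 1 / (1 + 10^-1.44 + 10^-1.63)
   = 1 / (1 + 0.036308 + 0.023442) = 1/1.0598 = 0.9436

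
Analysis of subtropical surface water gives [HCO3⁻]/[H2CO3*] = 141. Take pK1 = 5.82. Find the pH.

From K1 = [H⁺][HCO3⁻]/[H2CO3*]:  pH = pK1 + log₁₀([HCO3⁻]/[H2CO3*])
log₁₀(141) = +2.149
pH = 5.82 + (+2.149) = 7.97

pH = 7.97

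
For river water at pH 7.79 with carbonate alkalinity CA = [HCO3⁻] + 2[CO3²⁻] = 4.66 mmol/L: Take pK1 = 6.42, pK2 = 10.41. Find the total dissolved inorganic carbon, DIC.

CA = [HCO3⁻] + 2[CO3²⁻] = (α₁ + 2α₂)·DIC
At pH 7.79: [H⁺]/K1 = 10^-1.37 = 0.042658, K2/[H⁺] = 10^-2.62 = 0.0023988
α₁ = 1/(1 + 0.042658 + 0.0023988) = 1/1.0451 = 0.9569; α₂ = α₁·K2/[H⁺] = 0.002295
α₁ + 2α₂ = 0.9615
DIC = CA / (α₁ + 2α₂) = 4.66 / 0.9615 = 4.85 mmol/L

DIC = 4.85 mmol/L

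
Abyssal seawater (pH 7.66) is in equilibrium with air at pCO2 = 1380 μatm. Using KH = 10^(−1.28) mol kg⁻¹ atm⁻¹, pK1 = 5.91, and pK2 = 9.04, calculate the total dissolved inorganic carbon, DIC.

DIC = 4.31 mmol/kg

[CO2*] = KH · pCO2 = 10^(−1.28) × 1380×10^-6 = 7.242×10^-5 mol/kg
α₀ = 1/(1 + K1/[H⁺] + K1K2/[H⁺]²) = 1/(1 + 10^+1.75 + 10^+0.37) = 0.01678
DIC = [CO2*]/α₀ = 7.242×10^-5 / 0.01678 = 4.31 mmol/kg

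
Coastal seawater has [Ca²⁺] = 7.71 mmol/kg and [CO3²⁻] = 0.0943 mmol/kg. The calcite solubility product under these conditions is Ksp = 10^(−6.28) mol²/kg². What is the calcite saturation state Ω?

Ω = 1.39

Ksp = 10^(−6.28) = 5.248×10^-7
Ω = [Ca²⁺][CO3²⁻]/Ksp = (7.71×10^-3)(0.0943×10^-3) / 5.248×10^-7 = 1.39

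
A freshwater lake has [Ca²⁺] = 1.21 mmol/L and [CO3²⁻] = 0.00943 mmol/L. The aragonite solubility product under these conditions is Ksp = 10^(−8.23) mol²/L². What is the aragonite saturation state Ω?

Ksp = 10^(−8.23) = 5.888×10^-9
Ω = [Ca²⁺][CO3²⁻]/Ksp = (1.21×10^-3)(0.00943×10^-3) / 5.888×10^-9 = 1.94

Ω = 1.94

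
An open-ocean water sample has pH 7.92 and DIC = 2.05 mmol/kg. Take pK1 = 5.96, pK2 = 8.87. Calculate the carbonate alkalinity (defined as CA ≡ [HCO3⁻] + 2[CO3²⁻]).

CA = [HCO3⁻] + 2[CO3²⁻] = (α₁ + 2α₂)·DIC
At pH 7.92: [H⁺]/K1 = 10^-1.96 = 0.010965, K2/[H⁺] = 10^-0.95 = 0.11220
α₁ = 1/(1 + 0.010965 + 0.11220) = 1/1.1232 = 0.8903; α₂ = α₁·K2/[H⁺] = 0.09990
α₁ + 2α₂ = 1.0901
CA = 1.0901 × 2.05 = 2.23 mmol/kg

CA = 2.23 mmol/kg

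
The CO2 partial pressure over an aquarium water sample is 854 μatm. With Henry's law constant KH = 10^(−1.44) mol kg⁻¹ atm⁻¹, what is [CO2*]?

[CO2*] = 31.0 μmol/kg

KH = 10^(−1.44) = 3.631×10^-2 mol kg⁻¹ atm⁻¹
[CO2*] = KH · pCO2 = 3.631×10^-2 × 854×10^-6 atm = 3.10×10^-5 mol/kg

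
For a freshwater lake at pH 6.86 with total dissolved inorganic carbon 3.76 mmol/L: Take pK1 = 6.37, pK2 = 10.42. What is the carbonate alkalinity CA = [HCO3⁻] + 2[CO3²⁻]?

CA = 2.84 mmol/L

CA = [HCO3⁻] + 2[CO3²⁻] = (α₁ + 2α₂)·DIC
At pH 6.86: [H⁺]/K1 = 10^-0.49 = 0.32359, K2/[H⁺] = 10^-3.56 = 0.00027542
α₁ = 1/(1 + 0.32359 + 0.00027542) = 1/1.3239 = 0.7554; α₂ = α₁·K2/[H⁺] = 0.0002080
α₁ + 2α₂ = 0.7558
CA = 0.7558 × 3.76 = 2.84 mmol/L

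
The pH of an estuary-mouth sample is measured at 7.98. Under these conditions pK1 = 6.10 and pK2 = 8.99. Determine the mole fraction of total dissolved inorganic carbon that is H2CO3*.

α₀ = 0.0119

α₀ = 1 / (1 + K1/[H⁺] + K1K2/[H⁺]²) = 1 / (1 + 10^+1.88 + 10^+0.87)
   = 1 / (1 + 75.858 + 7.4131) = 1/84.271 = 0.01187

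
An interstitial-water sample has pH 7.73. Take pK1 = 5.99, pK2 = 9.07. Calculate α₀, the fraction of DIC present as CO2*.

α₀ = 1 / (1 + K1/[H⁺] + K1K2/[H⁺]²) = 1 / (1 + 10^+1.74 + 10^+0.40)
   = 1 / (1 + 54.954 + 2.5119) = 1/58.466 = 0.01710

α₀ = 0.0171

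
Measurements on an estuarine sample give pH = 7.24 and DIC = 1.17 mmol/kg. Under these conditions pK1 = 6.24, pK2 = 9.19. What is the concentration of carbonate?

α₂ = 1 / (1 + [H⁺]/K2 + [H⁺]²/(K1K2)) = 1 / (1 + 10^+1.95 + 10^+0.95)
   = 1 / (1 + 89.125 + 8.9125) = 1/99.038 = 0.01010
[CO3²⁻] = α₂ × DIC = 0.01010 × 1.17 = 0.0118 mmol/kg = 11.8 μmol/kg

[CO3²⁻] = 11.8 μmol/kg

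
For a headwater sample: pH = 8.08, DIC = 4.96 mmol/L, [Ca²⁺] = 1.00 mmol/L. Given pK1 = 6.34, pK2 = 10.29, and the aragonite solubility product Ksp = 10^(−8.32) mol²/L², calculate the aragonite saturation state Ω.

α₂ = 1 / (1 + [H⁺]/K2 + [H⁺]²/(K1K2)) = 1 / (1 + 10^+2.21 + 10^+0.47)
   = 1 / (1 + 162.18 + 2.9512) = 1/166.13 = 0.006019
[CO3²⁻] = α₂ × DIC = 0.006019 × 4.96 = 0.02986 mmol/L
Ksp = 10^(−8.32) = 4.786×10^-9
Ω = [Ca²⁺][CO3²⁻]/Ksp = (1.00×10^-3)(2.986×10^-5) / 4.786×10^-9 = 6.24

Ω = 6.24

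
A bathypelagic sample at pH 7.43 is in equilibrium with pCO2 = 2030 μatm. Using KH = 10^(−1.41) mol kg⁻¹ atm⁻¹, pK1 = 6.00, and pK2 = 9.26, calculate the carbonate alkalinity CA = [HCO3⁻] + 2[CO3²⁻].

[CO2*] = KH · pCO2 = 10^(−1.41) × 2030×10^-6 = 7.898×10^-5 mol/kg
α₀ = 1/(1 + K1/[H⁺] + K1K2/[H⁺]²) = 1/(1 + 10^+1.43 + 10^-0.40) = 0.03532
DIC = [CO2*]/α₀ = 7.898×10^-5 / 0.03532 = 2.236 mmol/kg
CA = (α₁ + 2α₂)·DIC = (0.9506 + 2×0.01406) × 2.236 = 2.19 mmol/kg

CA = 2.19 mmol/kg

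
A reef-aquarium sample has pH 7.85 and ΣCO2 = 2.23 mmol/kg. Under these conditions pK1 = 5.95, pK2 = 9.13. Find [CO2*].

[CO2*] = 0.0264 mmol/kg

α₀ = 1 / (1 + K1/[H⁺] + K1K2/[H⁺]²) = 1 / (1 + 10^+1.90 + 10^+0.62)
   = 1 / (1 + 79.433 + 4.1687) = 1/84.602 = 0.01182
[CO2*] = α₀ × DIC = 0.01182 × 2.23 = 0.0264 mmol/kg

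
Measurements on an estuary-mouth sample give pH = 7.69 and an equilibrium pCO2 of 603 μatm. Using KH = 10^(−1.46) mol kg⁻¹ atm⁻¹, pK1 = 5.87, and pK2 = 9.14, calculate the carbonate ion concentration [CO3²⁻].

[CO3²⁻] = 0.0490 mmol/kg

[CO2*] = KH · pCO2 = 10^(−1.46) × 603×10^-6 = 2.091×10^-5 mol/kg
α₀ = 1/(1 + K1/[H⁺] + K1K2/[H⁺]²) = 1/(1 + 10^+1.82 + 10^+0.37) = 0.01441
DIC = [CO2*]/α₀ = 2.091×10^-5 / 0.01441 = 1.451 mmol/kg
[CO3²⁻] = α₂·DIC; α₂ = 0.03377, so [CO3²⁻] = 0.03377 × 1.451 = 0.0490 mmol/kg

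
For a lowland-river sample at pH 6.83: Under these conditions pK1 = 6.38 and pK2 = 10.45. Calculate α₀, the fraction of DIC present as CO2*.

α₀ = 0.262

α₀ = 1 / (1 + K1/[H⁺] + K1K2/[H⁺]²) = 1 / (1 + 10^+0.45 + 10^-3.17)
   = 1 / (1 + 2.8184 + 0.00067608) = 1/3.8191 = 0.2618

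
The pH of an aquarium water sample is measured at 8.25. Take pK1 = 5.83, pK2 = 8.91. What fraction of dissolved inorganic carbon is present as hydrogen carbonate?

α₁ = 0.818

α₁ = 1 / (1 + [H⁺]/K1 + K2/[H⁺]) = 1 / (1 + 10^-2.42 + 10^-0.66)
   = 1 / (1 + 0.0038019 + 0.21878) = 1/1.2226 = 0.8179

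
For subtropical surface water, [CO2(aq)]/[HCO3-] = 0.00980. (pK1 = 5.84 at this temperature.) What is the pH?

From K1 = [H⁺][HCO3-]/[CO2(aq)]:  pH = pK1 − log₁₀([CO2(aq)]/[HCO3-])
log₁₀(0.00980) = -2.009
pH = 5.84 − (-2.009) = 7.85

pH = 7.85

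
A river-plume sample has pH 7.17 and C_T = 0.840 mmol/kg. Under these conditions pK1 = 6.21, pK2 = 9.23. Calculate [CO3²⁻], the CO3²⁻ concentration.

α₂ = 1 / (1 + [H⁺]/K2 + [H⁺]²/(K1K2)) = 1 / (1 + 10^+2.06 + 10^+1.10)
   = 1 / (1 + 114.82 + 12.589) = 1/128.40 = 0.007788
[CO3²⁻] = α₂ × DIC = 0.007788 × 0.840 = 0.00654 mmol/kg = 6.54 μmol/kg

[CO3²⁻] = 6.54 μmol/kg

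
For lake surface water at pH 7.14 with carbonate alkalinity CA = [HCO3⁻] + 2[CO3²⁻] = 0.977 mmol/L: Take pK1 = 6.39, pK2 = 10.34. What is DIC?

CA = [HCO3⁻] + 2[CO3²⁻] = (α₁ + 2α₂)·DIC
At pH 7.14: [H⁺]/K1 = 10^-0.75 = 0.17783, K2/[H⁺] = 10^-3.20 = 0.00063096
α₁ = 1/(1 + 0.17783 + 0.00063096) = 1/1.1785 = 0.8486; α₂ = α₁·K2/[H⁺] = 0.0005354
α₁ + 2α₂ = 0.8496
DIC = CA / (α₁ + 2α₂) = 0.977 / 0.8496 = 1.15 mmol/L

DIC = 1.15 mmol/L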